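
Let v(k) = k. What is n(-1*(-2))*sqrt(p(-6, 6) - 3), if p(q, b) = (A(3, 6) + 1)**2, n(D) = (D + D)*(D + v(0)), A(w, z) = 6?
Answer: 8*sqrt(46) ≈ 54.259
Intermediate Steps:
n(D) = 2*D**2 (n(D) = (D + D)*(D + 0) = (2*D)*D = 2*D**2)
p(q, b) = 49 (p(q, b) = (6 + 1)**2 = 7**2 = 49)
n(-1*(-2))*sqrt(p(-6, 6) - 3) = (2*(-1*(-2))**2)*sqrt(49 - 3) = (2*2**2)*sqrt(46) = (2*4)*sqrt(46) = 8*sqrt(46)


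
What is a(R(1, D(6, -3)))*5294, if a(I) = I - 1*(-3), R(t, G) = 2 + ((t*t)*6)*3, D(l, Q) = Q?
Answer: 121762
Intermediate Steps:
R(t, G) = 2 + 18*t**2 (R(t, G) = 2 + (t**2*6)*3 = 2 + (6*t**2)*3 = 2 + 18*t**2)
a(I) = 3 + I (a(I) = I + 3 = 3 + I)
a(R(1, D(6, -3)))*5294 = (3 + (2 + 18*1**2))*5294 = (3 + (2 + 18*1))*5294 = (3 + (2 + 18))*5294 = (3 + 20)*5294 = 23*5294 = 121762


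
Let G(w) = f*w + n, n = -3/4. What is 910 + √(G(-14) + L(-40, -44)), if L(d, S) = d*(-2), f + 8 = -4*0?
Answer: 910 + 3*√85/2 ≈ 923.83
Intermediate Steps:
n = -¾ (n = -3*¼ = -¾ ≈ -0.75000)
f = -8 (f = -8 - 4*0 = -8 + 0 = -8)
L(d, S) = -2*d
G(w) = -¾ - 8*w (G(w) = -8*w - ¾ = -¾ - 8*w)
910 + √(G(-14) + L(-40, -44)) = 910 + √((-¾ - 8*(-14)) - 2*(-40)) = 910 + √((-¾ + 112) + 80) = 910 + √(445/4 + 80) = 910 + √(765/4) = 910 + 3*√85/2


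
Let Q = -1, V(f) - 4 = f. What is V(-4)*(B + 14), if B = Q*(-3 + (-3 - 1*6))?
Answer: 0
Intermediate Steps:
V(f) = 4 + f
B = 12 (B = -(-3 + (-3 - 1*6)) = -(-3 + (-3 - 6)) = -(-3 - 9) = -1*(-12) = 12)
V(-4)*(B + 14) = (4 - 4)*(12 + 14) = 0*26 = 0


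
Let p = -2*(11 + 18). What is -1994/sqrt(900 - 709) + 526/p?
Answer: -263/29 - 1994*sqrt(191)/191 ≈ -153.35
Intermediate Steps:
p = -58 (p = -2*29 = -58)
-1994/sqrt(900 - 709) + 526/p = -1994/sqrt(900 - 709) + 526/(-58) = -1994*sqrt(191)/191 + 526*(-1/58) = -1994*sqrt(191)/191 - 263/29 = -263/29 - 1994*sqrt(191)/191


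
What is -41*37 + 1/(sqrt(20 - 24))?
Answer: -1517 - I/2 ≈ -1517.0 - 0.5*I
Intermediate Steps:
-41*37 + 1/(sqrt(20 - 24)) = -1517 + 1/(sqrt(-4)) = -1517 + 1/(2*I) = -1517 - I/2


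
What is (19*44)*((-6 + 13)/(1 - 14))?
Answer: -5852/13 ≈ -450.15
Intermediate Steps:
(19*44)*((-6 + 13)/(1 - 14)) = 836*(7/(-13)) = 836*(7*(-1/13)) = 836*(-7/13) = -5852/13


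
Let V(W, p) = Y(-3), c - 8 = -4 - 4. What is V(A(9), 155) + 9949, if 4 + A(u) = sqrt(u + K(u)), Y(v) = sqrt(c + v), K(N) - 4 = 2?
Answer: 9949 + I*sqrt(3) ≈ 9949.0 + 1.732*I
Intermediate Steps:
c = 0 (c = 8 + (-4 - 4) = 8 - 8 = 0)
K(N) = 6 (K(N) = 4 + 2 = 6)
Y(v) = sqrt(v) (Y(v) = sqrt(0 + v) = sqrt(v))
A(u) = -4 + sqrt(6 + u) (A(u) = -4 + sqrt(u + 6) = -4 + sqrt(6 + u))
V(W, p) = I*sqrt(3) (V(W, p) = sqrt(-3) = I*sqrt(3))
V(A(9), 155) + 9949 = I*sqrt(3) + 9949 = 9949 + I*sqrt(3)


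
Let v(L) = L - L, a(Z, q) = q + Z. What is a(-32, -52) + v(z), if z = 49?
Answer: -84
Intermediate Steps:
a(Z, q) = Z + q
v(L) = 0
a(-32, -52) + v(z) = (-32 - 52) + 0 = -84 + 0 = -84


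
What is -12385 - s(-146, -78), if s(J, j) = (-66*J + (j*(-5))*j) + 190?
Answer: 8209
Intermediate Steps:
s(J, j) = 190 - 66*J - 5*j² (s(J, j) = (-66*J + (-5*j)*j) + 190 = (-66*J - 5*j²) + 190 = 190 - 66*J - 5*j²)
-12385 - s(-146, -78) = -12385 - (190 - 66*(-146) - 5*(-78)²) = -12385 - (190 + 9636 - 5*6084) = -12385 - (190 + 9636 - 30420) = -12385 - 1*(-20594) = -12385 + 20594 = 8209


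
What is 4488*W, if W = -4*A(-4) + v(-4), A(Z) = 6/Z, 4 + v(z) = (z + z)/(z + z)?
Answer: 13464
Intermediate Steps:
v(z) = -3 (v(z) = -4 + (z + z)/(z + z) = -4 + (2*z)/((2*z)) = -4 + (2*z)*(1/(2*z)) = -4 + 1 = -3)
W = 3 (W = -24/(-4) - 3 = -24*(-1)/4 - 3 = -4*(-3/2) - 3 = 6 - 3 = 3)
4488*W = 4488*3 = 13464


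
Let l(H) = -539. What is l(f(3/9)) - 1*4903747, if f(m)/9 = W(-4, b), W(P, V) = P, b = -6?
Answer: -4904286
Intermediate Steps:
f(m) = -36 (f(m) = 9*(-4) = -36)
l(f(3/9)) - 1*4903747 = -539 - 1*4903747 = -539 - 4903747 = -4904286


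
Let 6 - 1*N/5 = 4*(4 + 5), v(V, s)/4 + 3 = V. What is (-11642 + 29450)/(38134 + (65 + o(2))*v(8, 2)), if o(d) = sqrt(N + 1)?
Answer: 58520056/129591663 - 29680*I*sqrt(149)/129591663 ≈ 0.45157 - 0.0027956*I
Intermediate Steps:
v(V, s) = -12 + 4*V
N = -150 (N = 30 - 20*(4 + 5) = 30 - 20*9 = 30 - 5*36 = 30 - 180 = -150)
o(d) = I*sqrt(149) (o(d) = sqrt(-150 + 1) = sqrt(-149) = I*sqrt(149))
(-11642 + 29450)/(38134 + (65 + o(2))*v(8, 2)) = (-11642 + 29450)/(38134 + (65 + I*sqrt(149))*(-12 + 4*8)) = 17808/(38134 + (65 + I*sqrt(149))*(-12 + 32)) = 17808/(38134 + (65 + I*sqrt(149))*20) = 17808/(38134 + (1300 + 20*I*sqrt(149))) = 17808/(39434 + 20*I*sqrt(149))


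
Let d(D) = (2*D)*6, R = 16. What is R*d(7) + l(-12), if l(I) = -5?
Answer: 1339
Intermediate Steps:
d(D) = 12*D
R*d(7) + l(-12) = 16*(12*7) - 5 = 16*84 - 5 = 1344 - 5 = 1339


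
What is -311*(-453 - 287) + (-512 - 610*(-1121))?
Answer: 913438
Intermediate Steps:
-311*(-453 - 287) + (-512 - 610*(-1121)) = -311*(-740) + (-512 + 683810) = 230140 + 683298 = 913438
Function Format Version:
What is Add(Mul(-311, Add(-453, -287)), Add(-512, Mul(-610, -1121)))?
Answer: 913438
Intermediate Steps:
Add(Mul(-311, Add(-453, -287)), Add(-512, Mul(-610, -1121))) = Add(Mul(-311, -740), Add(-512, 683810)) = Add(230140, 683298) = 913438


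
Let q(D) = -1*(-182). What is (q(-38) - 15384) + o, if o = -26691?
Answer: -41893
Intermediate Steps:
q(D) = 182
(q(-38) - 15384) + o = (182 - 15384) - 26691 = -15202 - 26691 = -41893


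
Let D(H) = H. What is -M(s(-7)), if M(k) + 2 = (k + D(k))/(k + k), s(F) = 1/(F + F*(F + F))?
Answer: 1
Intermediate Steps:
s(F) = 1/(F + 2*F**2) (s(F) = 1/(F + F*(2*F)) = 1/(F + 2*F**2))
M(k) = -1 (M(k) = -2 + (k + k)/(k + k) = -2 + (2*k)/((2*k)) = -2 + (2*k)*(1/(2*k)) = -2 + 1 = -1)
-M(s(-7)) = -1*(-1) = 1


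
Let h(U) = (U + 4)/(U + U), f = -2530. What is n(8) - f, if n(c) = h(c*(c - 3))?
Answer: 50611/20 ≈ 2530.6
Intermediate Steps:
h(U) = (4 + U)/(2*U) (h(U) = (4 + U)/((2*U)) = (4 + U)*(1/(2*U)) = (4 + U)/(2*U))
n(c) = (4 + c*(-3 + c))/(2*c*(-3 + c)) (n(c) = (4 + c*(c - 3))/(2*((c*(c - 3)))) = (4 + c*(-3 + c))/(2*((c*(-3 + c)))) = (1/(c*(-3 + c)))*(4 + c*(-3 + c))/2 = (4 + c*(-3 + c))/(2*c*(-3 + c)))
n(8) - f = (1/2)*(4 + 8*(-3 + 8))/(8*(-3 + 8)) - 1*(-2530) = (1/2)*(1/8)*(4 + 8*5)/5 + 2530 = (1/2)*(1/8)*(1/5)*(4 + 40) + 2530 = (1/2)*(1/8)*(1/5)*44 + 2530 = 11/20 + 2530 = 50611/20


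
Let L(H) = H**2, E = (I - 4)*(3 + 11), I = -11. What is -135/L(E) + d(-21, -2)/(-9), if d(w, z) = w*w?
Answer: -48023/980 ≈ -49.003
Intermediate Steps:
E = -210 (E = (-11 - 4)*(3 + 11) = -15*14 = -210)
d(w, z) = w**2
-135/L(E) + d(-21, -2)/(-9) = -135/((-210)**2) + (-21)**2/(-9) = -135/44100 + 441*(-1/9) = -135*1/44100 - 49 = -3/980 - 49 = -48023/980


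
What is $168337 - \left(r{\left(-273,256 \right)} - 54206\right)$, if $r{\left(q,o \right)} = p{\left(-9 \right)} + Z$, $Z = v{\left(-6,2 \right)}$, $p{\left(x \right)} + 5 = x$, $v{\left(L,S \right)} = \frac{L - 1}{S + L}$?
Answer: $\frac{890221}{4} \approx 2.2256 \cdot 10^{5}$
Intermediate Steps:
$v{\left(L,S \right)} = \frac{-1 + L}{L + S}$
$p{\left(x \right)} = -5 + x$
$Z = \frac{7}{4}$ ($Z = \frac{-1 - 6}{-6 + 2} = \frac{1}{-4} \left(-7\right) = \left(- \frac{1}{4}\right) \left(-7\right) = \frac{7}{4} \approx 1.75$)
$r{\left(q,o \right)} = - \frac{49}{4}$ ($r{\left(q,o \right)} = \left(-5 - 9\right) + \frac{7}{4} = -14 + \frac{7}{4} = - \frac{49}{4}$)
$168337 - \left(r{\left(-273,256 \right)} - 54206\right) = 168337 - \left(- \frac{49}{4} - 54206\right) = 168337 - - \frac{216873}{4} = 168337 + \frac{216873}{4} = \frac{890221}{4}$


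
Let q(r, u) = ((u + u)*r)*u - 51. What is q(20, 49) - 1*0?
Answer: 95989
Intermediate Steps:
q(r, u) = -51 + 2*r*u² (q(r, u) = ((2*u)*r)*u - 51 = (2*r*u)*u - 51 = 2*r*u² - 51 = -51 + 2*r*u²)
q(20, 49) - 1*0 = (-51 + 2*20*49²) - 1*0 = (-51 + 2*20*2401) + 0 = (-51 + 96040) + 0 = 95989 + 0 = 95989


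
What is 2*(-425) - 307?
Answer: -1157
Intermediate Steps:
2*(-425) - 307 = -850 - 307 = -1157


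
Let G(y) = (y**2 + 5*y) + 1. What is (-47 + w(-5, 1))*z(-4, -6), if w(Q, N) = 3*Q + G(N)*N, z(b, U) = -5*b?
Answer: -1100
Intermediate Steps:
G(y) = 1 + y**2 + 5*y
w(Q, N) = 3*Q + N*(1 + N**2 + 5*N) (w(Q, N) = 3*Q + (1 + N**2 + 5*N)*N = 3*Q + N*(1 + N**2 + 5*N))
(-47 + w(-5, 1))*z(-4, -6) = (-47 + (3*(-5) + 1*(1 + 1**2 + 5*1)))*(-5*(-4)) = (-47 + (-15 + 1*(1 + 1 + 5)))*20 = (-47 + (-15 + 1*7))*20 = (-47 + (-15 + 7))*20 = (-47 - 8)*20 = -55*20 = -1100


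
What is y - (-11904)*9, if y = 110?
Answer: 107246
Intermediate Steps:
y - (-11904)*9 = 110 - (-11904)*9 = 110 - 248*(-432) = 110 + 107136 = 107246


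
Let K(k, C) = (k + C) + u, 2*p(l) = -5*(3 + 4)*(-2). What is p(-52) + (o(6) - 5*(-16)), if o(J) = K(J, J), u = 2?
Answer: 129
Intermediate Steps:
p(l) = 35 (p(l) = (-5*(3 + 4)*(-2))/2 = (-5*7*(-2))/2 = (-35*(-2))/2 = (½)*70 = 35)
K(k, C) = 2 + C + k (K(k, C) = (k + C) + 2 = (C + k) + 2 = 2 + C + k)
o(J) = 2 + 2*J (o(J) = 2 + J + J = 2 + 2*J)
p(-52) + (o(6) - 5*(-16)) = 35 + ((2 + 2*6) - 5*(-16)) = 35 + ((2 + 12) + 80) = 35 + (14 + 80) = 35 + 94 = 129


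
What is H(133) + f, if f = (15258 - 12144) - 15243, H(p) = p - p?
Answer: -12129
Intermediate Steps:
H(p) = 0
f = -12129 (f = 3114 - 15243 = -12129)
H(133) + f = 0 - 12129 = -12129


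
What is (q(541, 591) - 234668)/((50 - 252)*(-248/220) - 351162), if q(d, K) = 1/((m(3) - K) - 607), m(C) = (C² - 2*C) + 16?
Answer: 15217046515/22756334094 ≈ 0.66870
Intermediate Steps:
m(C) = 16 + C² - 2*C
q(d, K) = 1/(-588 - K) (q(d, K) = 1/(((16 + 3² - 2*3) - K) - 607) = 1/(((16 + 9 - 6) - K) - 607) = 1/((19 - K) - 607) = 1/(-588 - K))
(q(541, 591) - 234668)/((50 - 252)*(-248/220) - 351162) = (-1/(588 + 591) - 234668)/((50 - 252)*(-248/220) - 351162) = (-1/1179 - 234668)/(-(-50096)/220 - 351162) = (-1*1/1179 - 234668)/(-202*(-62/55) - 351162) = (-1/1179 - 234668)/(12524/55 - 351162) = -276673573/(1179*(-19301386/55)) = -276673573/1179*(-55/19301386) = 15217046515/22756334094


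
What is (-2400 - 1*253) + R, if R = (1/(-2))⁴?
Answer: -42447/16 ≈ -2652.9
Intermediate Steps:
R = 1/16 (R = (1*(-½))⁴ = (-½)⁴ = 1/16 ≈ 0.062500)
(-2400 - 1*253) + R = (-2400 - 1*253) + 1/16 = (-2400 - 253) + 1/16 = -2653 + 1/16 = -42447/16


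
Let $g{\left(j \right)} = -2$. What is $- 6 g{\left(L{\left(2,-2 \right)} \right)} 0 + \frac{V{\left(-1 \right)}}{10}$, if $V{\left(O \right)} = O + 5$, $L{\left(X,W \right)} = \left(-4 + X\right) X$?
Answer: $\frac{2}{5} \approx 0.4$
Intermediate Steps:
$L{\left(X,W \right)} = X \left(-4 + X\right)$
$V{\left(O \right)} = 5 + O$
$- 6 g{\left(L{\left(2,-2 \right)} \right)} 0 + \frac{V{\left(-1 \right)}}{10} = - 6 \left(\left(-2\right) 0\right) + \frac{5 - 1}{10} = \left(-6\right) 0 + 4 \cdot \frac{1}{10} = 0 + \frac{2}{5} = \frac{2}{5}$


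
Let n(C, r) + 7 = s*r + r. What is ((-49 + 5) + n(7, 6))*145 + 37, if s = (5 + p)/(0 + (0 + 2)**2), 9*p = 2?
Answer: -32113/6 ≈ -5352.2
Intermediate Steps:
p = 2/9 (p = (1/9)*2 = 2/9 ≈ 0.22222)
s = 47/36 (s = (5 + 2/9)/(0 + (0 + 2)**2) = 47/(9*(0 + 2**2)) = 47/(9*(0 + 4)) = (47/9)/4 = (47/9)*(1/4) = 47/36 ≈ 1.3056)
n(C, r) = -7 + 83*r/36 (n(C, r) = -7 + (47*r/36 + r) = -7 + 83*r/36)
((-49 + 5) + n(7, 6))*145 + 37 = ((-49 + 5) + (-7 + (83/36)*6))*145 + 37 = (-44 + (-7 + 83/6))*145 + 37 = (-44 + 41/6)*145 + 37 = -223/6*145 + 37 = -32335/6 + 37 = -32113/6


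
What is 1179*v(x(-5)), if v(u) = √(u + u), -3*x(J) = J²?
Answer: 1965*I*√6 ≈ 4813.3*I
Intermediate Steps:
x(J) = -J²/3
v(u) = √2*√u (v(u) = √(2*u) = √2*√u)
1179*v(x(-5)) = 1179*(√2*√(-⅓*(-5)²)) = 1179*(√2*√(-⅓*25)) = 1179*(√2*√(-25/3)) = 1179*(√2*(5*I*√3/3)) = 1179*(5*I*√6/3) = 1965*I*√6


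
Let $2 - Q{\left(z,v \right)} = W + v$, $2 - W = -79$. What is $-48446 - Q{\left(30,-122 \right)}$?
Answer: $-48489$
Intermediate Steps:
$W = 81$ ($W = 2 - -79 = 2 + 79 = 81$)
$Q{\left(z,v \right)} = -79 - v$ ($Q{\left(z,v \right)} = 2 - \left(81 + v\right) = -79 - v$)
$-48446 - Q{\left(30,-122 \right)} = -48446 - \left(-79 - -122\right) = -48446 - \left(-79 + 122\right) = -48446 - 43 = -48489$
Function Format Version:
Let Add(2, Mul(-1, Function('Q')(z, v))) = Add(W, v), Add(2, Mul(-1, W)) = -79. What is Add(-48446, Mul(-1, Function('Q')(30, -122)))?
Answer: -48489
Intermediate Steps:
W = 81 (W = Add(2, Mul(-1, -79)) = Add(2, 79) = 81)
Function('Q')(z, v) = Add(-79, Mul(-1, v)) (Function('Q')(z, v) = Add(2, Mul(-1, Add(81, v))) = Add(2, Add(-81, Mul(-1, v))) = Add(-79, Mul(-1, v)))
Add(-48446, Mul(-1, Function('Q')(30, -122))) = Add(-48446, Mul(-1, Add(-79, Mul(-1, -122)))) = Add(-48446, Mul(-1, Add(-79, 122))) = Add(-48446, Mul(-1, 43)) = Add(-48446, -43) = -48489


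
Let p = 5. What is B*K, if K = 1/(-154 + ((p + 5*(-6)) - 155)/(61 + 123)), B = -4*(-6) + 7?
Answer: -1426/7129 ≈ -0.20003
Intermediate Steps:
B = 31 (B = 24 + 7 = 31)
K = -46/7129 (K = 1/(-154 + ((5 + 5*(-6)) - 155)/(61 + 123)) = 1/(-154 + ((5 - 30) - 155)/184) = 1/(-154 + (-25 - 155)*(1/184)) = 1/(-154 - 180*1/184) = 1/(-154 - 45/46) = 1/(-7129/46) = -46/7129 ≈ -0.0064525)
B*K = 31*(-46/7129) = -1426/7129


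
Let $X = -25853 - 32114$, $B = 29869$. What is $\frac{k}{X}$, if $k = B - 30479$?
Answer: $\frac{610}{57967} \approx 0.010523$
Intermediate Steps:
$k = -610$ ($k = 29869 - 30479 = -610$)
$X = -57967$
$\frac{k}{X} = - \frac{610}{-57967} = \left(-610\right) \left(- \frac{1}{57967}\right) = \frac{610}{57967}$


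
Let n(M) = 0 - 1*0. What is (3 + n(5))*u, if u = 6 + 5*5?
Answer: 93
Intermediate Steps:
n(M) = 0 (n(M) = 0 + 0 = 0)
u = 31 (u = 6 + 25 = 31)
(3 + n(5))*u = (3 + 0)*31 = 3*31 = 93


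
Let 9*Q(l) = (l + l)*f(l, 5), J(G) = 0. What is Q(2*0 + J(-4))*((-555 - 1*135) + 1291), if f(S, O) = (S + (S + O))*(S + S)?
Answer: 0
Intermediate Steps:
f(S, O) = 2*S*(O + 2*S) (f(S, O) = (S + (O + S))*(2*S) = (O + 2*S)*(2*S) = 2*S*(O + 2*S))
Q(l) = 4*l**2*(5 + 2*l)/9 (Q(l) = ((l + l)*(2*l*(5 + 2*l)))/9 = ((2*l)*(2*l*(5 + 2*l)))/9 = (4*l**2*(5 + 2*l))/9 = 4*l**2*(5 + 2*l)/9)
Q(2*0 + J(-4))*((-555 - 1*135) + 1291) = (4*(2*0 + 0)**2*(5 + 2*(2*0 + 0))/9)*((-555 - 1*135) + 1291) = (4*(0 + 0)**2*(5 + 2*(0 + 0))/9)*((-555 - 135) + 1291) = ((4/9)*0**2*(5 + 2*0))*(-690 + 1291) = ((4/9)*0*(5 + 0))*601 = ((4/9)*0*5)*601 = 0*601 = 0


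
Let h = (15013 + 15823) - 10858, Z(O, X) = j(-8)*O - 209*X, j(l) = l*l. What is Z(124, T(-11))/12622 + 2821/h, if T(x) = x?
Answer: 8574339/9005797 ≈ 0.95209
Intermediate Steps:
j(l) = l²
Z(O, X) = -209*X + 64*O (Z(O, X) = (-8)²*O - 209*X = 64*O - 209*X = -209*X + 64*O)
h = 19978 (h = 30836 - 10858 = 19978)
Z(124, T(-11))/12622 + 2821/h = (-209*(-11) + 64*124)/12622 + 2821/19978 = (2299 + 7936)*(1/12622) + 2821*(1/19978) = 10235*(1/12622) + 403/2854 = 10235/12622 + 403/2854 = 8574339/9005797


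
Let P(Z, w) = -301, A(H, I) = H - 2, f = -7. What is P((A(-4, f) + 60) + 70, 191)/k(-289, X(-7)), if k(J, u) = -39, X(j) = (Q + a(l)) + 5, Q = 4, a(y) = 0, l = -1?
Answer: 301/39 ≈ 7.7179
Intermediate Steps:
A(H, I) = -2 + H
X(j) = 9 (X(j) = (4 + 0) + 5 = 4 + 5 = 9)
P((A(-4, f) + 60) + 70, 191)/k(-289, X(-7)) = -301/(-39) = -301*(-1/39) = 301/39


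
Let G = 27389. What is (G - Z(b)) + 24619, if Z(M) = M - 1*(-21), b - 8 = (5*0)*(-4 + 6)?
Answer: 51979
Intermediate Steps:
b = 8 (b = 8 + (5*0)*(-4 + 6) = 8 + 0*2 = 8 + 0 = 8)
Z(M) = 21 + M (Z(M) = M + 21 = 21 + M)
(G - Z(b)) + 24619 = (27389 - (21 + 8)) + 24619 = (27389 - 1*29) + 24619 = (27389 - 29) + 24619 = 27360 + 24619 = 51979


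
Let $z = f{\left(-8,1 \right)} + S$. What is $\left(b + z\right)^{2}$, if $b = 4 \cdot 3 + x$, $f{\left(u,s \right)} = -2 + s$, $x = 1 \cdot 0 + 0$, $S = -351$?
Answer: $115600$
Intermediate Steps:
$x = 0$ ($x = 0 + 0 = 0$)
$b = 12$ ($b = 4 \cdot 3 + 0 = 12 + 0 = 12$)
$z = -352$ ($z = \left(-2 + 1\right) - 351 = -1 - 351 = -352$)
$\left(b + z\right)^{2} = \left(12 - 352\right)^{2} = \left(-340\right)^{2} = 115600$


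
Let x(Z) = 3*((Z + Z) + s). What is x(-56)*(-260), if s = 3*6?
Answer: 73320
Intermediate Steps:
s = 18
x(Z) = 54 + 6*Z (x(Z) = 3*((Z + Z) + 18) = 3*(2*Z + 18) = 3*(18 + 2*Z) = 54 + 6*Z)
x(-56)*(-260) = (54 + 6*(-56))*(-260) = (54 - 336)*(-260) = -282*(-260) = 73320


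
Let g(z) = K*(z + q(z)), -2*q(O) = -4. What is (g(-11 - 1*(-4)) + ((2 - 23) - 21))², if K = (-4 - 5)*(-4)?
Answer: 49284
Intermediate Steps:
q(O) = 2 (q(O) = -½*(-4) = 2)
K = 36 (K = -9*(-4) = 36)
g(z) = 72 + 36*z (g(z) = 36*(z + 2) = 36*(2 + z) = 72 + 36*z)
(g(-11 - 1*(-4)) + ((2 - 23) - 21))² = ((72 + 36*(-11 - 1*(-4))) + ((2 - 23) - 21))² = ((72 + 36*(-11 + 4)) + (-21 - 21))² = ((72 + 36*(-7)) - 42)² = ((72 - 252) - 42)² = (-180 - 42)² = (-222)² = 49284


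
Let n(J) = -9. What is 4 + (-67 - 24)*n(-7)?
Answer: 823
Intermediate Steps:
4 + (-67 - 24)*n(-7) = 4 + (-67 - 24)*(-9) = 4 - 91*(-9) = 4 + 819 = 823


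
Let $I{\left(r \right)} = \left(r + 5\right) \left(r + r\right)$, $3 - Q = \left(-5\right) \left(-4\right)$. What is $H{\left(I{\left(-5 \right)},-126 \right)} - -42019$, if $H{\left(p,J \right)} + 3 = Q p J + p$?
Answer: $42016$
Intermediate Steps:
$Q = -17$ ($Q = 3 - \left(-5\right) \left(-4\right) = 3 - 20 = -17$)
$I{\left(r \right)} = 2 r \left(5 + r\right)$ ($I{\left(r \right)} = \left(5 + r\right) 2 r = 2 r \left(5 + r\right)$)
$H{\left(p,J \right)} = -3 + p - 17 J p$ ($H{\left(p,J \right)} = -3 + \left(- 17 p J + p\right) = -3 - \left(- p + 17 J p\right) = -3 + p - 17 J p$)
$H{\left(I{\left(-5 \right)},-126 \right)} - -42019 = \left(-3 + 2 \left(-5\right) \left(5 - 5\right) - - 2142 \cdot 2 \left(-5\right) \left(5 - 5\right)\right) - -42019 = \left(-3 + 2 \left(-5\right) 0 - - 2142 \cdot 2 \left(-5\right) 0\right) + 42019 = \left(-3 + 0 - \left(-2142\right) 0\right) + 42019 = \left(-3 + 0 + 0\right) + 42019 = -3 + 42019 = 42016$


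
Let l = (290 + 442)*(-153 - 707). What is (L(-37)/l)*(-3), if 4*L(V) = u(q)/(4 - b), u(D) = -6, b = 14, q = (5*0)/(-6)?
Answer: 3/4196800 ≈ 7.1483e-7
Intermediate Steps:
q = 0 (q = 0*(-⅙) = 0)
l = -629520 (l = 732*(-860) = -629520)
L(V) = 3/20 (L(V) = (-6/(4 - 1*14))/4 = (-6/(4 - 14))/4 = (-6/(-10))/4 = (-6*(-⅒))/4 = (¼)*(⅗) = 3/20)
(L(-37)/l)*(-3) = ((3/20)/(-629520))*(-3) = ((3/20)*(-1/629520))*(-3) = -1/4196800*(-3) = 3/4196800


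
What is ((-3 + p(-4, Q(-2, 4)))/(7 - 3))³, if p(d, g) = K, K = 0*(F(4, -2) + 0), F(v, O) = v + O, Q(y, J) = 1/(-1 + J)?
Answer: -27/64 ≈ -0.42188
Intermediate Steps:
F(v, O) = O + v
K = 0 (K = 0*((-2 + 4) + 0) = 0*(2 + 0) = 0*2 = 0)
p(d, g) = 0
((-3 + p(-4, Q(-2, 4)))/(7 - 3))³ = ((-3 + 0)/(7 - 3))³ = (-3/4)³ = (-3*¼)³ = (-¾)³ = -27/64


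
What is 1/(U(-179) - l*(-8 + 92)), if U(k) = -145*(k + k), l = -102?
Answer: 1/60478 ≈ 1.6535e-5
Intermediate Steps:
U(k) = -290*k
1/(U(-179) - l*(-8 + 92)) = 1/(-290*(-179) - (-102)*(-8 + 92)) = 1/(51910 - (-102)*84) = 1/(51910 - 1*(-8568)) = 1/(51910 + 8568) = 1/60478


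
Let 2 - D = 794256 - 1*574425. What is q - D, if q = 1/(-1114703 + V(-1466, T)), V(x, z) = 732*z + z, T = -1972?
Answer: 562801589390/2560179 ≈ 2.1983e+5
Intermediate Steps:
V(x, z) = 733*z
q = -1/2560179 (q = 1/(-1114703 + 733*(-1972)) = 1/(-1114703 - 1445476) = 1/(-2560179) = -1/2560179 ≈ -3.9060e-7)
D = -219829 (D = 2 - (794256 - 1*574425) = 2 - (794256 - 574425) = 2 - 1*219831 = 2 - 219831 = -219829)
q - D = -1/2560179 - 1*(-219829) = -1/2560179 + 219829 = 562801589390/2560179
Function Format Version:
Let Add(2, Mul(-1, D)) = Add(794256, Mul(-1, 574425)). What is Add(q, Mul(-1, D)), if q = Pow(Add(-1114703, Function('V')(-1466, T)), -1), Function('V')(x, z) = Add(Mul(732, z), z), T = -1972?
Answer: Rational(562801589390, 2560179) ≈ 2.1983e+5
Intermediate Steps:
Function('V')(x, z) = Mul(733, z)
q = Rational(-1, 2560179) (q = Pow(Add(-1114703, Mul(733, -1972)), -1) = Pow(Add(-1114703, -1445476), -1) = Pow(-2560179, -1) = Rational(-1, 2560179) ≈ -3.9060e-7)
D = -219829 (D = Add(2, Mul(-1, Add(794256, Mul(-1, 574425)))) = Add(2, Mul(-1, Add(794256, -574425))) = Add(2, Mul(-1, 219831)) = Add(2, -219831) = -219829)
Add(q, Mul(-1, D)) = Add(Rational(-1, 2560179), Mul(-1, -219829)) = Add(Rational(-1, 2560179), 219829) = Rational(562801589390, 2560179)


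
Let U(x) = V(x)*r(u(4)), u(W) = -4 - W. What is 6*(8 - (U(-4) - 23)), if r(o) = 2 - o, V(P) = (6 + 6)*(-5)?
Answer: 3786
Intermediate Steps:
V(P) = -60 (V(P) = 12*(-5) = -60)
U(x) = -600 (U(x) = -60*(2 - (-4 - 1*4)) = -60*(2 - (-4 - 4)) = -60*(2 - 1*(-8)) = -60*(2 + 8) = -60*10 = -600)
6*(8 - (U(-4) - 23)) = 6*(8 - (-600 - 23)) = 6*(8 - 1*(-623)) = 6*(8 + 623) = 6*631 = 3786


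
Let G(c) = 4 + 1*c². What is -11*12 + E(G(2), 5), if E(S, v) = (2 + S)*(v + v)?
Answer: -32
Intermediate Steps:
G(c) = 4 + c²
E(S, v) = 2*v*(2 + S) (E(S, v) = (2 + S)*(2*v) = 2*v*(2 + S))
-11*12 + E(G(2), 5) = -11*12 + 2*5*(2 + (4 + 2²)) = -132 + 2*5*(2 + (4 + 4)) = -132 + 2*5*(2 + 8) = -132 + 2*5*10 = -132 + 100 = -32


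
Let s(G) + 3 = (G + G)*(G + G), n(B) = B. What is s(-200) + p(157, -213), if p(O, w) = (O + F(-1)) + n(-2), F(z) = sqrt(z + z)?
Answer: 160152 + I*sqrt(2) ≈ 1.6015e+5 + 1.4142*I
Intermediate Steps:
F(z) = sqrt(2)*sqrt(z) (F(z) = sqrt(2*z) = sqrt(2)*sqrt(z))
p(O, w) = -2 + O + I*sqrt(2) (p(O, w) = (O + sqrt(2)*sqrt(-1)) - 2 = (O + sqrt(2)*I) - 2 = (O + I*sqrt(2)) - 2 = -2 + O + I*sqrt(2))
s(G) = -3 + 4*G**2 (s(G) = -3 + (G + G)*(G + G) = -3 + (2*G)*(2*G) = -3 + 4*G**2)
s(-200) + p(157, -213) = (-3 + 4*(-200)**2) + (-2 + 157 + I*sqrt(2)) = (-3 + 4*40000) + (155 + I*sqrt(2)) = (-3 + 160000) + (155 + I*sqrt(2)) = 159997 + (155 + I*sqrt(2)) = 160152 + I*sqrt(2)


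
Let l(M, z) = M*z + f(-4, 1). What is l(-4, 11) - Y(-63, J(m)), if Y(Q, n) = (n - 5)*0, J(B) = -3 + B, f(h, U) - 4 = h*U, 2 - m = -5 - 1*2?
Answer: -44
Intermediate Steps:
m = 9 (m = 2 - (-5 - 1*2) = 2 - (-5 - 2) = 2 - 1*(-7) = 2 + 7 = 9)
f(h, U) = 4 + U*h (f(h, U) = 4 + h*U = 4 + U*h)
Y(Q, n) = 0 (Y(Q, n) = (-5 + n)*0 = 0)
l(M, z) = M*z (l(M, z) = M*z + (4 + 1*(-4)) = M*z + (4 - 4) = M*z + 0 = M*z)
l(-4, 11) - Y(-63, J(m)) = -4*11 - 1*0 = -44 + 0 = -44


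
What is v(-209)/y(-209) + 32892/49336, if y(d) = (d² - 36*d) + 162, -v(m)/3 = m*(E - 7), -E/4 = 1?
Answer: 337323243/633560578 ≈ 0.53242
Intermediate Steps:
E = -4 (E = -4*1 = -4)
v(m) = 33*m (v(m) = -3*m*(-4 - 7) = -3*m*(-11) = -(-33)*m = 33*m)
y(d) = 162 + d² - 36*d
v(-209)/y(-209) + 32892/49336 = (33*(-209))/(162 + (-209)² - 36*(-209)) + 32892/49336 = -6897/(162 + 43681 + 7524) + 32892*(1/49336) = -6897/51367 + 8223/12334 = 337323243/633560578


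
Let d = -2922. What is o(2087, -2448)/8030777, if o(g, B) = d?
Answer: -2922/8030777 ≈ -0.00036385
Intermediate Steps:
o(g, B) = -2922
o(2087, -2448)/8030777 = -2922/8030777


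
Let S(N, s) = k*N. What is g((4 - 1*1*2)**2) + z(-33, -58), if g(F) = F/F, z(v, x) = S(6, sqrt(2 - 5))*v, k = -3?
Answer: 595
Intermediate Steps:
S(N, s) = -3*N
z(v, x) = -18*v (z(v, x) = (-3*6)*v = -18*v)
g(F) = 1
g((4 - 1*1*2)**2) + z(-33, -58) = 1 - 18*(-33) = 1 + 594 = 595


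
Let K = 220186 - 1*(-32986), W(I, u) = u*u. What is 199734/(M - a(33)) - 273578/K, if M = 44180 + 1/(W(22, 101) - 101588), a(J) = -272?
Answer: 584967684295247/171411576187626 ≈ 3.4127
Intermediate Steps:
W(I, u) = u²
M = 4037477659/91387 (M = 44180 + 1/(101² - 101588) = 44180 + 1/(10201 - 101588) = 44180 + 1/(-91387) = 44180 - 1/91387 = 4037477659/91387 ≈ 44180.)
K = 253172 (K = 220186 + 32986 = 253172)
199734/(M - a(33)) - 273578/K = 199734/(4037477659/91387 - 1*(-272)) - 273578/253172 = 199734/(4037477659/91387 + 272) - 273578*1/253172 = 199734/(4062334923/91387) - 136789/126586 = 199734*(91387/4062334923) - 136789/126586 = 6084363686/1354111641 - 136789/126586 = 584967684295247/171411576187626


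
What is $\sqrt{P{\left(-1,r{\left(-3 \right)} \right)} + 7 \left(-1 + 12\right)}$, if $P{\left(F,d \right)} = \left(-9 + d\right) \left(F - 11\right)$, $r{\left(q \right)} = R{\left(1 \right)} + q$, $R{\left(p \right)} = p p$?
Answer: $\sqrt{209} \approx 14.457$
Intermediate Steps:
$R{\left(p \right)} = p^{2}$
$r{\left(q \right)} = 1 + q$ ($r{\left(q \right)} = 1^{2} + q = 1 + q$)
$P{\left(F,d \right)} = \left(-11 + F\right) \left(-9 + d\right)$ ($P{\left(F,d \right)} = \left(-9 + d\right) \left(-11 + F\right) = \left(-11 + F\right) \left(-9 + d\right)$)
$\sqrt{P{\left(-1,r{\left(-3 \right)} \right)} + 7 \left(-1 + 12\right)} = \sqrt{\left(99 - 11 \left(1 - 3\right) - -9 - \left(1 - 3\right)\right) + 7 \left(-1 + 12\right)} = \sqrt{\left(99 - -22 + 9 - -2\right) + 7 \cdot 11} = \sqrt{\left(99 + 22 + 9 + 2\right) + 77} = \sqrt{132 + 77} = \sqrt{209}$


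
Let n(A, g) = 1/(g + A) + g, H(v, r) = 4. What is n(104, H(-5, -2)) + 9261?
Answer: 1000621/108 ≈ 9265.0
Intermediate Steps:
n(A, g) = g + 1/(A + g) (n(A, g) = 1/(A + g) + g = g + 1/(A + g))
n(104, H(-5, -2)) + 9261 = (1 + 4² + 104*4)/(104 + 4) + 9261 = (1 + 16 + 416)/108 + 9261 = (1/108)*433 + 9261 = 433/108 + 9261 = 1000621/108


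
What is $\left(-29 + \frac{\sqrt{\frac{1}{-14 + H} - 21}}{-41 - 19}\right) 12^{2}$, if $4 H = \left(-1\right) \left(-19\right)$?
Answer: $-4176 - \frac{12 i \sqrt{28897}}{185} \approx -4176.0 - 11.026 i$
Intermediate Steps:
$H = \frac{19}{4}$ ($H = \frac{\left(-1\right) \left(-19\right)}{4} = \frac{1}{4} \cdot 19 = \frac{19}{4} \approx 4.75$)
$\left(-29 + \frac{\sqrt{\frac{1}{-14 + H} - 21}}{-41 - 19}\right) 12^{2} = \left(-29 + \frac{\sqrt{\frac{1}{-14 + \frac{19}{4}} - 21}}{-41 - 19}\right) 12^{2} = \left(-29 + \frac{\sqrt{\frac{1}{- \frac{37}{4}} - 21}}{-60}\right) 144 = \left(-29 + \sqrt{- \frac{4}{37} - 21} \left(- \frac{1}{60}\right)\right) 144 = \left(-29 + \sqrt{- \frac{781}{37}} \left(- \frac{1}{60}\right)\right) 144 = \left(-29 + \frac{i \sqrt{28897}}{37} \left(- \frac{1}{60}\right)\right) 144 = \left(-29 - \frac{i \sqrt{28897}}{2220}\right) 144 = -4176 - \frac{12 i \sqrt{28897}}{185}$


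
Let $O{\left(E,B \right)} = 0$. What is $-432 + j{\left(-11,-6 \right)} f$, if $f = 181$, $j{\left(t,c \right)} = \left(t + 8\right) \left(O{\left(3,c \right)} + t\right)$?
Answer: $5541$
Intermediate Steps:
$j{\left(t,c \right)} = t \left(8 + t\right)$ ($j{\left(t,c \right)} = \left(t + 8\right) \left(0 + t\right) = \left(8 + t\right) t = t \left(8 + t\right)$)
$-432 + j{\left(-11,-6 \right)} f = -432 + - 11 \left(8 - 11\right) 181 = -432 + \left(-11\right) \left(-3\right) 181 = -432 + 33 \cdot 181 = -432 + 5973 = 5541$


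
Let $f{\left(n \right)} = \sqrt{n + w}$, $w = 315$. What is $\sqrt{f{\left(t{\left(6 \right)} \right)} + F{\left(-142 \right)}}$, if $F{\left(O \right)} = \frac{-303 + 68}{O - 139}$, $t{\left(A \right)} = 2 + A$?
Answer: $\frac{\sqrt{66035 + 78961 \sqrt{323}}}{281} \approx 4.3369$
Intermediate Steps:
$F{\left(O \right)} = - \frac{235}{-139 + O}$
$f{\left(n \right)} = \sqrt{315 + n}$ ($f{\left(n \right)} = \sqrt{n + 315} = \sqrt{315 + n}$)
$\sqrt{f{\left(t{\left(6 \right)} \right)} + F{\left(-142 \right)}} = \sqrt{\sqrt{315 + \left(2 + 6\right)} - \frac{235}{-139 - 142}} = \sqrt{\sqrt{315 + 8} - \frac{235}{-281}} = \sqrt{\sqrt{323} - - \frac{235}{281}} = \sqrt{\sqrt{323} + \frac{235}{281}} = \sqrt{\frac{235}{281} + \sqrt{323}}$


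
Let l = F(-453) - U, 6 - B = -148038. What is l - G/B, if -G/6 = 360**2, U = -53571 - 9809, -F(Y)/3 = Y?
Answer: 798749843/12337 ≈ 64744.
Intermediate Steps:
B = 148044 (B = 6 - 1*(-148038) = 6 + 148038 = 148044)
F(Y) = -3*Y
U = -63380
l = 64739 (l = -3*(-453) - 1*(-63380) = 1359 + 63380 = 64739)
G = -777600 (G = -6*360**2 = -6*129600 = -777600)
l - G/B = 64739 - (-777600)/148044 = 64739 - 1*(-64800/12337) = 64739 + 64800/12337 = 798749843/12337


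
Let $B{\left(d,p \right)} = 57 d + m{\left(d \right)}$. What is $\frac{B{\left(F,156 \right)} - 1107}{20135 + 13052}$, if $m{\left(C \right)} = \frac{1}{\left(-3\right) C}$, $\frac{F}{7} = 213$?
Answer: $\frac{375195239}{148445451} \approx 2.5275$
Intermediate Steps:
$F = 1491$ ($F = 7 \cdot 213 = 1491$)
$m{\left(C \right)} = - \frac{1}{3 C}$
$B{\left(d,p \right)} = 57 d - \frac{1}{3 d}$
$\frac{B{\left(F,156 \right)} - 1107}{20135 + 13052} = \frac{\left(57 \cdot 1491 - \frac{1}{3 \cdot 1491}\right) - 1107}{20135 + 13052} = \frac{\left(84987 - \frac{1}{4473}\right) - 1107}{33187} = \left(\left(84987 - \frac{1}{4473}\right) - 1107\right) \frac{1}{33187} = \left(\frac{380146850}{4473} - 1107\right) \frac{1}{33187} = \frac{375195239}{4473} \cdot \frac{1}{33187} = \frac{375195239}{148445451}$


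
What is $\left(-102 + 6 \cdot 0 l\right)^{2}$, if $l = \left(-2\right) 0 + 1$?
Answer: $10404$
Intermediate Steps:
$l = 1$ ($l = 0 + 1 = 1$)
$\left(-102 + 6 \cdot 0 l\right)^{2} = \left(-102 + 6 \cdot 0 \cdot 1\right)^{2} = \left(-102 + 0 \cdot 1\right)^{2} = \left(-102 + 0\right)^{2} = \left(-102\right)^{2} = 10404$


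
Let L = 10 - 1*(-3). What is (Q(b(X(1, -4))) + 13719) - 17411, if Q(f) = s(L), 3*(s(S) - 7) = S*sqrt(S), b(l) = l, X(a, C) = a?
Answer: -3685 + 13*sqrt(13)/3 ≈ -3669.4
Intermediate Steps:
L = 13 (L = 10 + 3 = 13)
s(S) = 7 + S**(3/2)/3 (s(S) = 7 + (S*sqrt(S))/3 = 7 + S**(3/2)/3)
Q(f) = 7 + 13*sqrt(13)/3 (Q(f) = 7 + 13**(3/2)/3 = 7 + (13*sqrt(13))/3 = 7 + 13*sqrt(13)/3)
(Q(b(X(1, -4))) + 13719) - 17411 = ((7 + 13*sqrt(13)/3) + 13719) - 17411 = (13726 + 13*sqrt(13)/3) - 17411 = -3685 + 13*sqrt(13)/3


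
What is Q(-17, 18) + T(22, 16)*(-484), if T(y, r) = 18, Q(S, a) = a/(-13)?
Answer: -113274/13 ≈ -8713.4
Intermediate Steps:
Q(S, a) = -a/13 (Q(S, a) = a*(-1/13) = -a/13)
Q(-17, 18) + T(22, 16)*(-484) = -1/13*18 + 18*(-484) = -18/13 - 8712 = -113274/13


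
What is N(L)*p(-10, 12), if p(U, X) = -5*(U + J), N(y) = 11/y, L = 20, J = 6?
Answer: 11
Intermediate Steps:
p(U, X) = -30 - 5*U (p(U, X) = -5*(U + 6) = -5*(6 + U) = -30 - 5*U)
N(L)*p(-10, 12) = (11/20)*(-30 - 5*(-10)) = (11*(1/20))*(-30 + 50) = (11/20)*20 = 11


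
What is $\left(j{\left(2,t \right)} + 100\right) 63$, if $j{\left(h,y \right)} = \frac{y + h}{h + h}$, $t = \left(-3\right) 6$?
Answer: $6048$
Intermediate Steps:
$t = -18$
$j{\left(h,y \right)} = \frac{h + y}{2 h}$
$\left(j{\left(2,t \right)} + 100\right) 63 = \left(\frac{2 - 18}{2 \cdot 2} + 100\right) 63 = \left(\frac{1}{2} \cdot \frac{1}{2} \left(-16\right) + 100\right) 63 = \left(-4 + 100\right) 63 = 96 \cdot 63 = 6048$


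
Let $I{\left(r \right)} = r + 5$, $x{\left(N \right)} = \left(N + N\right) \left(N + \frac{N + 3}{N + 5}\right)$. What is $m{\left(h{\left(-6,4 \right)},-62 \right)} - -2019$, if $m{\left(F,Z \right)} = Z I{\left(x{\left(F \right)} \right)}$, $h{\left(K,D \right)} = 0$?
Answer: $1709$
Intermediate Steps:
$x{\left(N \right)} = 2 N \left(N + \frac{3 + N}{5 + N}\right)$
$I{\left(r \right)} = 5 + r$
$m{\left(F,Z \right)} = Z \left(5 + \frac{2 F \left(3 + F^{2} + 6 F\right)}{5 + F}\right)$
$m{\left(h{\left(-6,4 \right)},-62 \right)} - -2019 = - \frac{62 \left(25 + 2 \cdot 0^{3} + 11 \cdot 0 + 12 \cdot 0^{2}\right)}{5 + 0} - -2019 = - \frac{62 \left(25 + 2 \cdot 0 + 0 + 12 \cdot 0\right)}{5} + 2019 = \left(-62\right) \frac{1}{5} \left(25 + 0 + 0 + 0\right) + 2019 = \left(-62\right) \frac{1}{5} \cdot 25 + 2019 = -310 + 2019 = 1709$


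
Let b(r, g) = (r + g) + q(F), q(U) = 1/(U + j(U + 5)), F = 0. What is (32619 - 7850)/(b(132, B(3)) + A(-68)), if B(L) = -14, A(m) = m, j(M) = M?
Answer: 123845/251 ≈ 493.41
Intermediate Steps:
q(U) = 1/(5 + 2*U) (q(U) = 1/(U + (U + 5)) = 1/(U + (5 + U)) = 1/(5 + 2*U))
b(r, g) = 1/5 + g + r (b(r, g) = (r + g) + 1/(5 + 2*0) = (g + r) + 1/(5 + 0) = (g + r) + 1/5 = 1/5 + g + r)
(32619 - 7850)/(b(132, B(3)) + A(-68)) = (32619 - 7850)/((1/5 - 14 + 132) - 68) = 24769/(591/5 - 68) = 24769/(251/5) = 24769*(5/251) = 123845/251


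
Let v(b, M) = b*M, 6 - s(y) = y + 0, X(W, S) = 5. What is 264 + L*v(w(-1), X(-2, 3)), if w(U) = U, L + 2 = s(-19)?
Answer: 149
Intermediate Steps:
s(y) = 6 - y (s(y) = 6 - (y + 0) = 6 - y)
L = 23 (L = -2 + (6 - 1*(-19)) = -2 + (6 + 19) = -2 + 25 = 23)
v(b, M) = M*b
264 + L*v(w(-1), X(-2, 3)) = 264 + 23*(5*(-1)) = 264 + 23*(-5) = 264 - 115 = 149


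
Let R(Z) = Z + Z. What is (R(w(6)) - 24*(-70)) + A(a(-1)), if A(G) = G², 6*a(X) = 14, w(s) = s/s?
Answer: 15187/9 ≈ 1687.4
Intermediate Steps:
w(s) = 1
a(X) = 7/3 (a(X) = (⅙)*14 = 7/3)
R(Z) = 2*Z
(R(w(6)) - 24*(-70)) + A(a(-1)) = (2*1 - 24*(-70)) + (7/3)² = (2 + 1680) + 49/9 = 1682 + 49/9 = 15187/9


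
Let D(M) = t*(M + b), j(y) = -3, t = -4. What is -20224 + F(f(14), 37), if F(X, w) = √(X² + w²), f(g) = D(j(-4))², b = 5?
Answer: -20224 + √5465 ≈ -20150.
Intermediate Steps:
D(M) = -20 - 4*M (D(M) = -4*(M + 5) = -4*(5 + M) = -20 - 4*M)
f(g) = 64 (f(g) = (-20 - 4*(-3))² = (-20 + 12)² = (-8)² = 64)
-20224 + F(f(14), 37) = -20224 + √(64² + 37²) = -20224 + √(4096 + 1369) = -20224 + √5465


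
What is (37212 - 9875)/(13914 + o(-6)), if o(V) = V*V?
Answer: 27337/13950 ≈ 1.9596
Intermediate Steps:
o(V) = V**2
(37212 - 9875)/(13914 + o(-6)) = (37212 - 9875)/(13914 + (-6)**2) = 27337/(13914 + 36) = 27337/13950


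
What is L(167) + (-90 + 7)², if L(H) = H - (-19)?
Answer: 7075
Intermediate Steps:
L(H) = 19 + H (L(H) = H - 1*(-19) = H + 19 = 19 + H)
L(167) + (-90 + 7)² = (19 + 167) + (-90 + 7)² = 186 + (-83)² = 186 + 6889 = 7075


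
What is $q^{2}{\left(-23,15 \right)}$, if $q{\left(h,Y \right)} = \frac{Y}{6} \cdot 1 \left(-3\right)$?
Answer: $\frac{225}{4} \approx 56.25$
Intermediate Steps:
$q{\left(h,Y \right)} = - \frac{Y}{2}$ ($q{\left(h,Y \right)} = Y \frac{1}{6} \cdot 1 \left(-3\right) = \frac{Y}{6} \cdot 1 \left(-3\right) = \frac{Y}{6} \left(-3\right) = - \frac{Y}{2}$)
$q^{2}{\left(-23,15 \right)} = \left(\left(- \frac{1}{2}\right) 15\right)^{2} = \left(- \frac{15}{2}\right)^{2} = \frac{225}{4}$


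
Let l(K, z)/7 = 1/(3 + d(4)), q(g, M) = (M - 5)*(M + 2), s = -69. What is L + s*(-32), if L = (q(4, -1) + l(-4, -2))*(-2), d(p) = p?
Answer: 2218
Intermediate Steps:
q(g, M) = (-5 + M)*(2 + M)
l(K, z) = 1 (l(K, z) = 7/(3 + 4) = 7/7 = 7*(⅐) = 1)
L = 10 (L = ((-10 + (-1)² - 3*(-1)) + 1)*(-2) = ((-10 + 1 + 3) + 1)*(-2) = (-6 + 1)*(-2) = -5*(-2) = 10)
L + s*(-32) = 10 - 69*(-32) = 10 + 2208 = 2218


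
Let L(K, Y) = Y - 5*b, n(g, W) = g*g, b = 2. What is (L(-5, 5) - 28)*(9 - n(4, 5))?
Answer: 231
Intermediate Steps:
n(g, W) = g**2
L(K, Y) = -10 + Y (L(K, Y) = Y - 5*2 = Y - 10 = -10 + Y)
(L(-5, 5) - 28)*(9 - n(4, 5)) = ((-10 + 5) - 28)*(9 - 1*4**2) = (-5 - 28)*(9 - 1*16) = -33*(9 - 16) = -33*(-7) = 231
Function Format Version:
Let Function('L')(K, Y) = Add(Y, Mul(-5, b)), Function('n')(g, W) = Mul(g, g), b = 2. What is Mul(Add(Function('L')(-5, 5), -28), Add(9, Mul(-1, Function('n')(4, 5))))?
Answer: 231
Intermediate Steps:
Function('n')(g, W) = Pow(g, 2)
Function('L')(K, Y) = Add(-10, Y) (Function('L')(K, Y) = Add(Y, Mul(-5, 2)) = Add(Y, -10) = Add(-10, Y))
Mul(Add(Function('L')(-5, 5), -28), Add(9, Mul(-1, Function('n')(4, 5)))) = Mul(Add(Add(-10, 5), -28), Add(9, Mul(-1, Pow(4, 2)))) = Mul(Add(-5, -28), Add(9, Mul(-1, 16))) = Mul(-33, Add(9, -16)) = Mul(-33, -7) = 231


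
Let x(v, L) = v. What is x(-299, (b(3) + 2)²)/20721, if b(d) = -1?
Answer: -299/20721 ≈ -0.014430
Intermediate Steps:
x(-299, (b(3) + 2)²)/20721 = -299/20721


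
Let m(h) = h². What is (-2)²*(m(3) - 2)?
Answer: 28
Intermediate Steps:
(-2)²*(m(3) - 2) = (-2)²*(3² - 2) = 4*(9 - 2) = 4*7 = 28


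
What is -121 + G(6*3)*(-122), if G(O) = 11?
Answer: -1463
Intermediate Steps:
-121 + G(6*3)*(-122) = -121 + 11*(-122) = -121 - 1342 = -1463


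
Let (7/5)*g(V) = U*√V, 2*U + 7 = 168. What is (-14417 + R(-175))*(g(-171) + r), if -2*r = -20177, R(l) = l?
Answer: -147211392 - 2517120*I*√19 ≈ -1.4721e+8 - 1.0972e+7*I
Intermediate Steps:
U = 161/2 (U = -7/2 + (½)*168 = -7/2 + 84 = 161/2 ≈ 80.500)
g(V) = 115*√V/2 (g(V) = 5*(161*√V/2)/7 = 115*√V/2)
r = 20177/2 (r = -½*(-20177) = 20177/2 ≈ 10089.)
(-14417 + R(-175))*(g(-171) + r) = (-14417 - 175)*(115*√(-171)/2 + 20177/2) = -14592*(115*(3*I*√19)/2 + 20177/2) = -14592*(345*I*√19/2 + 20177/2) = -14592*(20177/2 + 345*I*√19/2) = -147211392 - 2517120*I*√19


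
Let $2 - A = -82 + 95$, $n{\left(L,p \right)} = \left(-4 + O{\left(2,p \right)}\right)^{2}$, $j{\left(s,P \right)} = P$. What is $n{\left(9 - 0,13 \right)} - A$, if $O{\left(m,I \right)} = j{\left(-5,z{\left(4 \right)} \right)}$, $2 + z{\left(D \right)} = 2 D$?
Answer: $15$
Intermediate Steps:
$z{\left(D \right)} = -2 + 2 D$
$O{\left(m,I \right)} = 6$ ($O{\left(m,I \right)} = -2 + 2 \cdot 4 = -2 + 8 = 6$)
$n{\left(L,p \right)} = 4$ ($n{\left(L,p \right)} = \left(-4 + 6\right)^{2} = 2^{2} = 4$)
$A = -11$ ($A = 2 - \left(-82 + 95\right) = 2 - 13 = -11$)
$n{\left(9 - 0,13 \right)} - A = 4 - -11 = 4 + 11 = 15$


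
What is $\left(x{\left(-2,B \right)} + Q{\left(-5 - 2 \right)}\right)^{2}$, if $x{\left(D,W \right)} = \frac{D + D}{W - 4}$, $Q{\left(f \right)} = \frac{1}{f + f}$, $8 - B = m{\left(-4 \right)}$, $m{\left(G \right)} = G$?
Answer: $\frac{16}{49} \approx 0.32653$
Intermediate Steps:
$B = 12$ ($B = 8 - -4 = 8 + 4 = 12$)
$Q{\left(f \right)} = \frac{1}{2 f}$
$x{\left(D,W \right)} = \frac{2 D}{-4 + W}$
$\left(x{\left(-2,B \right)} + Q{\left(-5 - 2 \right)}\right)^{2} = \left(2 \left(-2\right) \frac{1}{-4 + 12} + \frac{1}{2 \left(-5 - 2\right)}\right)^{2} = \left(2 \left(-2\right) \frac{1}{8} + \frac{1}{2 \left(-5 - 2\right)}\right)^{2} = \left(2 \left(-2\right) \frac{1}{8} + \frac{1}{2 \left(-7\right)}\right)^{2} = \left(- \frac{1}{2} + \frac{1}{2} \left(- \frac{1}{7}\right)\right)^{2} = \left(- \frac{1}{2} - \frac{1}{14}\right)^{2} = \left(- \frac{4}{7}\right)^{2} = \frac{16}{49}$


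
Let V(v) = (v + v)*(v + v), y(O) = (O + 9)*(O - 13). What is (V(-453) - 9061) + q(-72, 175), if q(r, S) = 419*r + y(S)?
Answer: 811415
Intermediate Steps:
y(O) = (-13 + O)*(9 + O) (y(O) = (9 + O)*(-13 + O) = (-13 + O)*(9 + O))
V(v) = 4*v**2 (V(v) = (2*v)*(2*v) = 4*v**2)
q(r, S) = -117 + S**2 - 4*S + 419*r (q(r, S) = 419*r + (-117 + S**2 - 4*S) = -117 + S**2 - 4*S + 419*r)
(V(-453) - 9061) + q(-72, 175) = (4*(-453)**2 - 9061) + (-117 + 175**2 - 4*175 + 419*(-72)) = (4*205209 - 9061) + (-117 + 30625 - 700 - 30168) = (820836 - 9061) - 360 = 811775 - 360 = 811415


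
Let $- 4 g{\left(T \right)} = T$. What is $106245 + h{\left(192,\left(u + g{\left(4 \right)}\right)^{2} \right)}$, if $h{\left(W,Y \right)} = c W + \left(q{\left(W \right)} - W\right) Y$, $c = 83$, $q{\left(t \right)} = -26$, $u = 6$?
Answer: $116731$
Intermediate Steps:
$g{\left(T \right)} = - \frac{T}{4}$
$h{\left(W,Y \right)} = 83 W + Y \left(-26 - W\right)$ ($h{\left(W,Y \right)} = 83 W + \left(-26 - W\right) Y = 83 W + Y \left(-26 - W\right)$)
$106245 + h{\left(192,\left(u + g{\left(4 \right)}\right)^{2} \right)} = 106245 - \left(-15936 + 218 \left(6 - 1\right)^{2}\right) = 106245 - \left(-15936 + 5450\right) = 106245 - \left(-15286 + 4800\right) = 106245 - -10486 = 106245 + 10486 = 116731$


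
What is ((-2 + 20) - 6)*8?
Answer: 96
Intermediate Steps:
((-2 + 20) - 6)*8 = (18 - 6)*8 = 12*8 = 96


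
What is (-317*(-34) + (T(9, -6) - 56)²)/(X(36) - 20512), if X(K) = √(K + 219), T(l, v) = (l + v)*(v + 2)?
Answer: -315925824/420741889 - 15402*√255/420741889 ≈ -0.75146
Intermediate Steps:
T(l, v) = (2 + v)*(l + v) (T(l, v) = (l + v)*(2 + v) = (2 + v)*(l + v))
X(K) = √(219 + K)
(-317*(-34) + (T(9, -6) - 56)²)/(X(36) - 20512) = (-317*(-34) + (((-6)² + 2*9 + 2*(-6) + 9*(-6)) - 56)²)/(√(219 + 36) - 20512) = (10778 + ((36 + 18 - 12 - 54) - 56)²)/(√255 - 20512) = (10778 + (-12 - 56)²)/(-20512 + √255) = (10778 + (-68)²)/(-20512 + √255) = (10778 + 4624)/(-20512 + √255) = 15402/(-20512 + √255)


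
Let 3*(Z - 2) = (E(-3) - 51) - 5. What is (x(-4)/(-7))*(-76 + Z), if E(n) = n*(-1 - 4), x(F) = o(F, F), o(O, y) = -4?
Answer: -1052/21 ≈ -50.095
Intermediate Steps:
x(F) = -4
E(n) = -5*n (E(n) = n*(-5) = -5*n)
Z = -35/3 (Z = 2 + ((-5*(-3) - 51) - 5)/3 = 2 + ((15 - 51) - 5)/3 = 2 + (-36 - 5)/3 = 2 + (1/3)*(-41) = 2 - 41/3 = -35/3 ≈ -11.667)
(x(-4)/(-7))*(-76 + Z) = (-4/(-7))*(-76 - 35/3) = -4*(-1/7)*(-263/3) = (4/7)*(-263/3) = -1052/21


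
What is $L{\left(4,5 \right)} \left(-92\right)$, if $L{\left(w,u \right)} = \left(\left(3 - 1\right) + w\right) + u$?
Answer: $-1012$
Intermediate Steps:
$L{\left(w,u \right)} = 2 + u + w$ ($L{\left(w,u \right)} = \left(2 + w\right) + u = 2 + u + w$)
$L{\left(4,5 \right)} \left(-92\right) = \left(2 + 5 + 4\right) \left(-92\right) = 11 \left(-92\right) = -1012$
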